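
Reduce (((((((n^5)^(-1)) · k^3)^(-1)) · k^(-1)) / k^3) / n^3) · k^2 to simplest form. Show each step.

k^(-5)·n^2

(((((((n^5)^(-1)) · k^3)^(-1)) · k^(-1)) / k^3) / n^3) · k^2
= (((((((n^5)^(-1))^(-1)) · ((k^3)^(-1))) · k^(-1)) / k^3) / n^3) · k^2    [power of a product]
= ((((((n^5)^1) · ((k^3)^(-1))) · k^(-1)) / k^3) / n^3) · k^2    [power of a power]
= ((((n^5 · ((k^3)^(-1))) · k^(-1)) / k^3) / n^3) · k^2    [power of a power]
= ((((n^5 · k^(-3)) · k^(-1)) / k^3) / n^3) · k^2    [power of a power]
= k^(-5)·n^2    [quotient of powers; product of powers]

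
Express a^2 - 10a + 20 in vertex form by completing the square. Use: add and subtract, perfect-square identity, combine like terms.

a^2 - 10a + 20
= a^2 - 10a + 25 - 25 + 20    [add and subtract 25]
= (a - 5)^2 - 25 + 20    [perfect-square identity]
= (a - 5)^2 - 5    [combine constants]

(a - 5)^2 - 5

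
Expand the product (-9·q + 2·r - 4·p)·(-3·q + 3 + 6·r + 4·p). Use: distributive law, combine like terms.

(-9·q + 2·r - 4·p)·(-3·q + 3 + 6·r + 4·p)
= 27·q² - 27·q - 54·q·r - 36·p·q - 6·q·r + 6·r + 12·r² + 8·p·r + 12·p·q - 12·p - 24·p·r - 16·p²    [distributive law]
= 27·q² - 27·q - 60·q·r - 24·p·q + 6·r + 12·r² - 16·p·r - 12·p - 16·p²    [combine like terms]

27·q² - 27·q - 60·q·r - 24·p·q + 6·r + 12·r² - 16·p·r - 12·p - 16·p²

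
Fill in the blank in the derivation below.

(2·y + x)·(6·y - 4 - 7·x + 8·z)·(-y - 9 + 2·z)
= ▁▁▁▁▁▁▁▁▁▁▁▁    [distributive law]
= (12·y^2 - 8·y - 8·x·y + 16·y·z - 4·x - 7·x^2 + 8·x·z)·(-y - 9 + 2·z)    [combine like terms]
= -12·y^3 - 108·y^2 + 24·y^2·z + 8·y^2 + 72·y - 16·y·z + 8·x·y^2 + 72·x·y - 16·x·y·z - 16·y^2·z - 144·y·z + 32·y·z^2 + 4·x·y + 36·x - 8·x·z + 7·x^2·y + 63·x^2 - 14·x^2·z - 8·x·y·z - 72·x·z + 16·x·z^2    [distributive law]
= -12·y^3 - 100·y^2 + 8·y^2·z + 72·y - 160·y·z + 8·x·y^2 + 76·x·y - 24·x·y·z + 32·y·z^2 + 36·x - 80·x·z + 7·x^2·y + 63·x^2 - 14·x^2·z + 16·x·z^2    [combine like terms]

Applying distributive law to the line above:

(12·y^2 - 8·y - 14·x·y + 16·y·z + 6·x·y - 4·x - 7·x^2 + 8·x·z)·(-y - 9 + 2·z)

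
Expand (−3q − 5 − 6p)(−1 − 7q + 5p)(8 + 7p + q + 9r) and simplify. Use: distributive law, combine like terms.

(−3q − 5 − 6p)(−1 − 7q + 5p)(8 + 7p + q + 9r)
= (3q + 21q² − 15pq + 5 + 35q − 25p + 6p + 42pq − 30p²)(8 + 7p + q + 9r)    [distributive law]
= (38q + 21q² + 27pq + 5 − 19p − 30p²)(8 + 7p + q + 9r)    [combine like terms]
= 304q + 266pq + 38q² + 342qr + 168q² + 147pq² + 21q³ + 189q²r + 216pq + 189p²q + 27pq² + 243pqr + 40 + 35p + 5q + 45r − 152p − 133p² − 19pq − 171pr − 240p² − 210p³ − 30p²q − 270p²r    [distributive law]
= 309q + 463pq + 206q² + 342qr + 174pq² + 21q³ + 189q²r + 159p²q + 243pqr + 40 − 117p + 45r − 373p² − 171pr − 210p³ − 270p²r    [combine like terms]

309q + 463pq + 206q² + 342qr + 174pq² + 21q³ + 189q²r + 159p²q + 243pqr + 40 − 117p + 45r − 373p² − 171pr − 210p³ − 270p²r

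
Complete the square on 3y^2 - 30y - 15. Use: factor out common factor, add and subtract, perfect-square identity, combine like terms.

3y^2 - 30y - 15
= 3(y^2 - 10y) - 15    [factor out 3 from the y-terms]
= 3(y^2 - 10y + 25 - 25) - 15    [add and subtract 25 inside the bracket]
= 3(y - 5)^2 - 75 - 15    [perfect-square identity]
= 3(y - 5)^2 - 90    [combine constants]

3(y - 5)^2 - 90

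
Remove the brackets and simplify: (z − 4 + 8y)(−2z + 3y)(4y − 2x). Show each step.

−8yz^2 + 4xz^2 − 52y^2z + 26xyz + 32yz − 16xz − 48y^2 + 24xy + 96y^3 − 48xy^2

(z − 4 + 8y)(−2z + 3y)(4y − 2x)
= (−2z^2 + 3yz + 8z − 12y − 16yz + 24y^2)(4y − 2x)    [distributive law]
= (−2z^2 − 13yz + 8z − 12y + 24y^2)(4y − 2x)    [combine like terms]
= −8yz^2 + 4xz^2 − 52y^2z + 26xyz + 32yz − 16xz − 48y^2 + 24xy + 96y^3 − 48xy^2    [distributive law]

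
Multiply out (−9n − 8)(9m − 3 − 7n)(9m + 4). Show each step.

−729m²n + 423mn + 332n + 567mn² + 252n² − 648m² − 72m + 96

(−9n − 8)(9m − 3 − 7n)(9m + 4)
= (−81mn + 27n + 63n² − 72m + 24 + 56n)(9m + 4)    [distributive law]
= (−81mn + 83n + 63n² − 72m + 24)(9m + 4)    [combine like terms]
= −729m²n − 324mn + 747mn + 332n + 567mn² + 252n² − 648m² − 288m + 216m + 96    [distributive law]
= −729m²n + 423mn + 332n + 567mn² + 252n² − 648m² − 72m + 96    [combine like terms]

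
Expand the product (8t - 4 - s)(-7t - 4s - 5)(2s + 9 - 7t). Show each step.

(8t - 4 - s)(-7t - 4s - 5)(2s + 9 - 7t)
= (-56t^2 - 32st - 40t + 28t + 16s + 20 + 7st + 4s^2 + 5s)(2s + 9 - 7t)    [distributive law]
= (-56t^2 - 25st - 12t + 21s + 20 + 4s^2)(2s + 9 - 7t)    [combine like terms]
= -112st^2 - 504t^2 + 392t^3 - 50s^2t - 225st + 175st^2 - 24st - 108t + 84t^2 + 42s^2 + 189s - 147st + 40s + 180 - 140t + 8s^3 + 36s^2 - 28s^2t    [distributive law]
= 63st^2 - 420t^2 + 392t^3 - 78s^2t - 396st - 248t + 78s^2 + 229s + 180 + 8s^3    [combine like terms]

63st^2 - 420t^2 + 392t^3 - 78s^2t - 396st - 248t + 78s^2 + 229s + 180 + 8s^3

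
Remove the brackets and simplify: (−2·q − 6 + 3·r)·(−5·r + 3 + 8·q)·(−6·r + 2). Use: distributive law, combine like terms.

−204·q·r² + 392·q·r − 108·q + 96·q²·r − 32·q² − 264·r² + 186·r − 36 + 90·r³

(−2·q − 6 + 3·r)·(−5·r + 3 + 8·q)·(−6·r + 2)
= (10·q·r − 6·q − 16·q² + 30·r − 18 − 48·q − 15·r² + 9·r + 24·q·r)·(−6·r + 2)    [distributive law]
= (34·q·r − 54·q − 16·q² + 39·r − 18 − 15·r²)·(−6·r + 2)    [combine like terms]
= −204·q·r² + 68·q·r + 324·q·r − 108·q + 96·q²·r − 32·q² − 234·r² + 78·r + 108·r − 36 + 90·r³ − 30·r²    [distributive law]
= −204·q·r² + 392·q·r − 108·q + 96·q²·r − 32·q² − 264·r² + 186·r − 36 + 90·r³    [combine like terms]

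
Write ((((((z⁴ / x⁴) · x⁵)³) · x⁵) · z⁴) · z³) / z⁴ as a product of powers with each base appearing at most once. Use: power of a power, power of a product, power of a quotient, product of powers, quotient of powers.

((((((z⁴ / x⁴) · x⁵)³) · x⁵) · z⁴) · z³) / z⁴
= ((((((z⁴ / x⁴)³) · ((x⁵)³)) · x⁵) · z⁴) · z³) / z⁴    [power of a product]
= (((((((z⁴)³) / ((x⁴)³)) · ((x⁵)³)) · x⁵) · z⁴) · z³) / z⁴    [power of a quotient]
= (((((z¹² / ((x⁴)³)) · ((x⁵)³)) · x⁵) · z⁴) · z³) / z⁴    [power of a power]
= (((((z¹² / x¹²) · ((x⁵)³)) · x⁵) · z⁴) · z³) / z⁴    [power of a power]
= (((((z¹² / x¹²) · x¹⁵) · x⁵) · z⁴) · z³) / z⁴    [power of a power]
= x⁸z¹⁵    [quotient of powers; product of powers]

x⁸z¹⁵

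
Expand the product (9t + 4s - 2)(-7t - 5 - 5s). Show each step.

-63t^2 - 31t - 73st - 10s - 20s^2 + 10

(9t + 4s - 2)(-7t - 5 - 5s)
= -63t^2 - 45t - 45st - 28st - 20s - 20s^2 + 14t + 10 + 10s    [distributive law]
= -63t^2 - 31t - 73st - 10s - 20s^2 + 10    [combine like terms]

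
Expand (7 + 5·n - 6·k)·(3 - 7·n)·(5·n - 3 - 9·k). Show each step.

(7 + 5·n - 6·k)·(3 - 7·n)·(5·n - 3 - 9·k)
= (21 - 49·n + 15·n - 35·n^2 - 18·k + 42·k·n)·(5·n - 3 - 9·k)    [distributive law]
= (21 - 34·n - 35·n^2 - 18·k + 42·k·n)·(5·n - 3 - 9·k)    [combine like terms]
= 105·n - 63 - 189·k - 170·n^2 + 102·n + 306·k·n - 175·n^3 + 105·n^2 + 315·k·n^2 - 90·k·n + 54·k + 162·k^2 + 210·k·n^2 - 126·k·n - 378·k^2·n    [distributive law]
= 207·n - 63 - 135·k - 65·n^2 + 90·k·n - 175·n^3 + 525·k·n^2 + 162·k^2 - 378·k^2·n    [combine like terms]

207·n - 63 - 135·k - 65·n^2 + 90·k·n - 175·n^3 + 525·k·n^2 + 162·k^2 - 378·k^2·n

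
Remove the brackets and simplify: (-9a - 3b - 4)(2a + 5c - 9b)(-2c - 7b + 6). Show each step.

36a^2c + 126a^2b - 108a^2 + 90ac^2 + 165abc - 254ac - 525ab^2 + 506ab + 30bc^2 + 51b^2c - 22bc - 189b^3 - 90b^2 - 48a + 40c^2 - 120c + 216b

(-9a - 3b - 4)(2a + 5c - 9b)(-2c - 7b + 6)
= (-18a^2 - 45ac + 81ab - 6ab - 15bc + 27b^2 - 8a - 20c + 36b)(-2c - 7b + 6)    [distributive law]
= (-18a^2 - 45ac + 75ab - 15bc + 27b^2 - 8a - 20c + 36b)(-2c - 7b + 6)    [combine like terms]
= 36a^2c + 126a^2b - 108a^2 + 90ac^2 + 315abc - 270ac - 150abc - 525ab^2 + 450ab + 30bc^2 + 105b^2c - 90bc - 54b^2c - 189b^3 + 162b^2 + 16ac + 56ab - 48a + 40c^2 + 140bc - 120c - 72bc - 252b^2 + 216b    [distributive law]
= 36a^2c + 126a^2b - 108a^2 + 90ac^2 + 165abc - 254ac - 525ab^2 + 506ab + 30bc^2 + 51b^2c - 22bc - 189b^3 - 90b^2 - 48a + 40c^2 - 120c + 216b    [combine like terms]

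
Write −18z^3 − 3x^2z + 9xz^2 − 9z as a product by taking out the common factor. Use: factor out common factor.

−18z^3 − 3x^2z + 9xz^2 − 9z
= 3(−6z^3 − x^2z + 3xz^2 − 3z)    [factor out 3]
= 3z(−6z^2 − x^2 + 3xz − 3)    [factor out z]

3z(−6z^2 − x^2 + 3xz − 3)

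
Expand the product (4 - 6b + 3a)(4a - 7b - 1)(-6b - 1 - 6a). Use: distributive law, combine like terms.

99ab + 11a - 90a² + 90b² + 46b + 4 + 18ab² + 198a²b - 252b³ - 72a³

(4 - 6b + 3a)(4a - 7b - 1)(-6b - 1 - 6a)
= (16a - 28b - 4 - 24ab + 42b² + 6b + 12a² - 21ab - 3a)(-6b - 1 - 6a)    [distributive law]
= (13a - 22b - 4 - 45ab + 42b² + 12a²)(-6b - 1 - 6a)    [combine like terms]
= -78ab - 13a - 78a² + 132b² + 22b + 132ab + 24b + 4 + 24a + 270ab² + 45ab + 270a²b - 252b³ - 42b² - 252ab² - 72a²b - 12a² - 72a³    [distributive law]
= 99ab + 11a - 90a² + 90b² + 46b + 4 + 18ab² + 198a²b - 252b³ - 72a³    [combine like terms]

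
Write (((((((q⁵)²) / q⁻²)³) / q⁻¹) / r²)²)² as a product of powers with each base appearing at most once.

(((((((q⁵)²) / q⁻²)³) / q⁻¹) / r²)²)²
= ((((((q⁵)²) / q⁻²)³) / q⁻¹) / r²)⁴    [power of a power]
= ((((((q⁵)²) / q⁻²)³) / q⁻¹)⁴) / ((r²)⁴)    [power of a quotient]
= ((((((q⁵)²) / q⁻²)³)⁴) / ((q⁻¹)⁴)) / ((r²)⁴)    [power of a quotient]
= (((((q⁵)²) / q⁻²)¹²) / ((q⁻¹)⁴)) / ((r²)⁴)    [power of a power]
= (((((q⁵)²)¹²) / ((q⁻²)¹²)) / ((q⁻¹)⁴)) / ((r²)⁴)    [power of a quotient]
= ((((q⁵)²⁴) / ((q⁻²)¹²)) / ((q⁻¹)⁴)) / ((r²)⁴)    [power of a power]
= ((q¹²⁰ / ((q⁻²)¹²)) / ((q⁻¹)⁴)) / ((r²)⁴)    [power of a power]
= ((q¹²⁰ / q⁻²⁴) / ((q⁻¹)⁴)) / ((r²)⁴)    [power of a power]
= (q¹⁴⁴ / ((q⁻¹)⁴)) / ((r²)⁴)    [quotient of powers]
= (q¹⁴⁴ / q⁻⁴) / ((r²)⁴)    [power of a power]
= q¹⁴⁸ / ((r²)⁴)    [quotient of powers]
= q¹⁴⁸ / r⁸    [power of a power]
= q¹⁴⁸r⁻⁸    [quotient of powers]

q¹⁴⁸r⁻⁸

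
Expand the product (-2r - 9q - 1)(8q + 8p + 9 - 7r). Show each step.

(-2r - 9q - 1)(8q + 8p + 9 - 7r)
= -16qr - 16pr - 18r + 14r^2 - 72q^2 - 72pq - 81q + 63qr - 8q - 8p - 9 + 7r    [distributive law]
= 47qr - 16pr - 11r + 14r^2 - 72q^2 - 72pq - 89q - 8p - 9    [combine like terms]

47qr - 16pr - 11r + 14r^2 - 72q^2 - 72pq - 89q - 8p - 9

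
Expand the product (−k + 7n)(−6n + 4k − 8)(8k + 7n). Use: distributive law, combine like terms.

244k²n − 98kn² − 32k³ + 64k² − 392kn − 294n³ − 392n²

(−k + 7n)(−6n + 4k − 8)(8k + 7n)
= (6kn − 4k² + 8k − 42n² + 28kn − 56n)(8k + 7n)    [distributive law]
= (34kn − 4k² + 8k − 42n² − 56n)(8k + 7n)    [combine like terms]
= 272k²n + 238kn² − 32k³ − 28k²n + 64k² + 56kn − 336kn² − 294n³ − 448kn − 392n²    [distributive law]
= 244k²n − 98kn² − 32k³ + 64k² − 392kn − 294n³ − 392n²    [combine like terms]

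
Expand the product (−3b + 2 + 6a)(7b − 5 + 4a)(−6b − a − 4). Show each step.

(−3b + 2 + 6a)(7b − 5 + 4a)(−6b − a − 4)
= (−21b^2 + 15b − 12ab + 14b − 10 + 8a + 42ab − 30a + 24a^2)(−6b − a − 4)    [distributive law]
= (−21b^2 + 29b + 30ab − 10 − 22a + 24a^2)(−6b − a − 4)    [combine like terms]
= 126b^3 + 21ab^2 + 84b^2 − 174b^2 − 29ab − 116b − 180ab^2 − 30a^2b − 120ab + 60b + 10a + 40 + 132ab + 22a^2 + 88a − 144a^2b − 24a^3 − 96a^2    [distributive law]
= 126b^3 − 159ab^2 − 90b^2 − 17ab − 56b − 174a^2b + 98a + 40 − 74a^2 − 24a^3    [combine like terms]

126b^3 − 159ab^2 − 90b^2 − 17ab − 56b − 174a^2b + 98a + 40 − 74a^2 − 24a^3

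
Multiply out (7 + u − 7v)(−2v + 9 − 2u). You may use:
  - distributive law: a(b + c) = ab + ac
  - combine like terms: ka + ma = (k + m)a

(7 + u − 7v)(−2v + 9 − 2u)
= −14v + 63 − 14u − 2uv + 9u − 2u^2 + 14v^2 − 63v + 14uv    [distributive law]
= −77v + 63 − 5u + 12uv − 2u^2 + 14v^2    [combine like terms]

−77v + 63 − 5u + 12uv − 2u^2 + 14v^2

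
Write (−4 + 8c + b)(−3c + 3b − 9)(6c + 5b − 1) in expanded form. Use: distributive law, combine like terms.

−336c² − 447bc + 276c − 108b² + 201b − 36 − 144c³ + 6bc² + 123b²c + 15b³

(−4 + 8c + b)(−3c + 3b − 9)(6c + 5b − 1)
= (12c − 12b + 36 − 24c² + 24bc − 72c − 3bc + 3b² − 9b)(6c + 5b − 1)    [distributive law]
= (−60c − 21b + 36 − 24c² + 21bc + 3b²)(6c + 5b − 1)    [combine like terms]
= −360c² − 300bc + 60c − 126bc − 105b² + 21b + 216c + 180b − 36 − 144c³ − 120bc² + 24c² + 126bc² + 105b²c − 21bc + 18b²c + 15b³ − 3b²    [distributive law]
= −336c² − 447bc + 276c − 108b² + 201b − 36 − 144c³ + 6bc² + 123b²c + 15b³    [combine like terms]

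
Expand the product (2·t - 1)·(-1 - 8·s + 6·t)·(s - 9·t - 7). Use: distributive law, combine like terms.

(2·t - 1)·(-1 - 8·s + 6·t)·(s - 9·t - 7)
= (-2·t - 16·s·t + 12·t² + 1 + 8·s - 6·t)·(s - 9·t - 7)    [distributive law]
= (-8·t - 16·s·t + 12·t² + 1 + 8·s)·(s - 9·t - 7)    [combine like terms]
= -8·s·t + 72·t² + 56·t - 16·s²·t + 144·s·t² + 112·s·t + 12·s·t² - 108·t³ - 84·t² + s - 9·t - 7 + 8·s² - 72·s·t - 56·s    [distributive law]
= 32·s·t - 12·t² + 47·t - 16·s²·t + 156·s·t² - 108·t³ - 55·s - 7 + 8·s²    [combine like terms]

32·s·t - 12·t² + 47·t - 16·s²·t + 156·s·t² - 108·t³ - 55·s - 7 + 8·s²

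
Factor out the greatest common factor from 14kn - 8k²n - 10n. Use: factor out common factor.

14kn - 8k²n - 10n
= 2(7kn - 4k²n - 5n)    [factor out 2]
= 2n(7k - 4k² - 5)    [factor out n]

2n(7k - 4k² - 5)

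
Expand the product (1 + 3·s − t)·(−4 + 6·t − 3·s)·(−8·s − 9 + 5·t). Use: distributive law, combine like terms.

167·s + 36 − 110·t − 344·s·t + 104·t^2 + 201·s^2 − 213·s^2·t + 153·s·t^2 + 72·s^3 − 30·t^3

(1 + 3·s − t)·(−4 + 6·t − 3·s)·(−8·s − 9 + 5·t)
= (−4 + 6·t − 3·s − 12·s + 18·s·t − 9·s^2 + 4·t − 6·t^2 + 3·s·t)·(−8·s − 9 + 5·t)    [distributive law]
= (−4 + 10·t − 15·s + 21·s·t − 9·s^2 − 6·t^2)·(−8·s − 9 + 5·t)    [combine like terms]
= 32·s + 36 − 20·t − 80·s·t − 90·t + 50·t^2 + 120·s^2 + 135·s − 75·s·t − 168·s^2·t − 189·s·t + 105·s·t^2 + 72·s^3 + 81·s^2 − 45·s^2·t + 48·s·t^2 + 54·t^2 − 30·t^3    [distributive law]
= 167·s + 36 − 110·t − 344·s·t + 104·t^2 + 201·s^2 − 213·s^2·t + 153·s·t^2 + 72·s^3 − 30·t^3    [combine like terms]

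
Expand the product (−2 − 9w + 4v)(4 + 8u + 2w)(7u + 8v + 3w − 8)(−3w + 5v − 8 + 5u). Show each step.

−720uw + 1576uv − 256u + 1256u^2 + 4744vw − 1984v^2 + 1856v − 1080w^2 − 2560w − 512 + 5608u^2w − 3712u^2v − 560u^3 + 3768uvw − 2768uv^2 + 2112uw^2 + 2088vw^2 − 2576v^2w + 360w^3 − 198u^2w^2 − 5312u^2vw − 2520u^3w − 1038uvw^2 − 2568uv^2w + 756uw^3 + 90vw^3 − 792v^2w^2 + 162w^4 + 640v^3 + 2400u^2v^2 + 1120u^3v + 1280uv^3 + 320v^3w

(−2 − 9w + 4v)(4 + 8u + 2w)(7u + 8v + 3w − 8)(−3w + 5v − 8 + 5u)
= (−8 − 16u − 4w − 36w − 72uw − 18w^2 + 16v + 32uv + 8vw)(7u + 8v + 3w − 8)(−3w + 5v − 8 + 5u)    [distributive law]
= (−8 − 16u − 40w − 72uw − 18w^2 + 16v + 32uv + 8vw)(7u + 8v + 3w − 8)(−3w + 5v − 8 + 5u)    [combine like terms]
= (−56u − 64v − 24w + 64 − 112u^2 − 128uv − 48uw + 128u − 280uw − 320vw − 120w^2 + 320w − 504u^2w − 576uvw − 216uw^2 + 576uw − 126uw^2 − 144vw^2 − 54w^3 + 144w^2 + 112uv + 128v^2 + 48vw − 128v + 224u^2v + 256uv^2 + 96uvw − 256uv + 56uvw + 64v^2w + 24vw^2 − 64vw)(−3w + 5v − 8 + 5u)    [distributive law]
= (72u − 192v + 296w + 64 − 112u^2 − 272uv + 248uw − 336vw + 24w^2 − 504u^2w − 424uvw − 342uw^2 − 120vw^2 − 54w^3 + 128v^2 + 224u^2v + 256uv^2 + 64v^2w)(−3w + 5v − 8 + 5u)    [combine like terms]
= −216uw + 360uv − 576u + 360u^2 + 576vw − 960v^2 + 1536v − 960uv − 888w^2 + 1480vw − 2368w + 1480uw − 192w + 320v − 512 + 320u + 336u^2w − 560u^2v + 896u^2 − 560u^3 + 816uvw − 1360uv^2 + 2176uv − 1360u^2v − 744uw^2 + 1240uvw − 1984uw + 1240u^2w + 1008vw^2 − 1680v^2w + 2688vw − 1680uvw − 72w^3 + 120vw^2 − 192w^2 + 120uw^2 + 1512u^2w^2 − 2520u^2vw + 4032u^2w − 2520u^3w + 1272uvw^2 − 2120uv^2w + 3392uvw − 2120u^2vw + 1026uw^3 − 1710uvw^2 + 2736uw^2 − 1710u^2w^2 + 360vw^3 − 600v^2w^2 + 960vw^2 − 600uvw^2 + 162w^4 − 270vw^3 + 432w^3 − 270uw^3 − 384v^2w + 640v^3 − 1024v^2 + 640uv^2 − 672u^2vw + 1120u^2v^2 − 1792u^2v + 1120u^3v − 768uv^2w + 1280uv^3 − 2048uv^2 + 1280u^2v^2 − 192v^2w^2 + 320v^3w − 512v^2w + 320uv^2w    [distributive law]
= −720uw + 1576uv − 256u + 1256u^2 + 4744vw − 1984v^2 + 1856v − 1080w^2 − 2560w − 512 + 5608u^2w − 3712u^2v − 560u^3 + 3768uvw − 2768uv^2 + 2112uw^2 + 2088vw^2 − 2576v^2w + 360w^3 − 198u^2w^2 − 5312u^2vw − 2520u^3w − 1038uvw^2 − 2568uv^2w + 756uw^3 + 90vw^3 − 792v^2w^2 + 162w^4 + 640v^3 + 2400u^2v^2 + 1120u^3v + 1280uv^3 + 320v^3w    [combine like terms]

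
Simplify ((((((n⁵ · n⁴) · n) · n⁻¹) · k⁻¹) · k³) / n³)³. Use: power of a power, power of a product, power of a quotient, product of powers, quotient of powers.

((((((n⁵ · n⁴) · n) · n⁻¹) · k⁻¹) · k³) / n³)³
= ((((((n⁵ · n⁴) · n) · n⁻¹) · k⁻¹) · k³)³) / ((n³)³)    [power of a quotient]
= ((((((n⁵ · n⁴) · n) · n⁻¹) · k⁻¹)³) · ((k³)³)) / ((n³)³)    [power of a product]
= ((((((n⁵ · n⁴) · n) · n⁻¹)³) · ((k⁻¹)³)) · ((k³)³)) / ((n³)³)    [power of a product]
= ((((((n⁵ · n⁴) · n)³) · ((n⁻¹)³)) · ((k⁻¹)³)) · ((k³)³)) / ((n³)³)    [power of a product]
= ((((((n⁵ · n⁴)³) · (n³)) · ((n⁻¹)³)) · ((k⁻¹)³)) · ((k³)³)) / ((n³)³)    [power of a product]
= (((((((n⁵)³) · ((n⁴)³)) · (n³)) · ((n⁻¹)³)) · ((k⁻¹)³)) · ((k³)³)) / ((n³)³)    [power of a product]
= (((((n¹⁵ · ((n⁴)³)) · (n³)) · ((n⁻¹)³)) · ((k⁻¹)³)) · ((k³)³)) / ((n³)³)    [power of a power]
= (((((n¹⁵ · n¹²) · (n³)) · ((n⁻¹)³)) · ((k⁻¹)³)) · ((k³)³)) / ((n³)³)    [power of a power]
= ((((n²⁷ · (n³)) · ((n⁻¹)³)) · ((k⁻¹)³)) · ((k³)³)) / ((n³)³)    [product of powers]
= (((n³⁰ · ((n⁻¹)³)) · ((k⁻¹)³)) · ((k³)³)) / ((n³)³)    [product of powers]
= (((n³⁰ · n⁻³) · ((k⁻¹)³)) · ((k³)³)) / ((n³)³)    [power of a power]
= ((n²⁷ · ((k⁻¹)³)) · ((k³)³)) / ((n³)³)    [product of powers]
= ((n²⁷ · k⁻³) · ((k³)³)) / ((n³)³)    [power of a power]
= ((n²⁷ · k⁻³) · k⁹) / ((n³)³)    [power of a power]
= ((n²⁷ · k⁻³) · k⁹) / n⁹    [power of a power]
= k⁶n¹⁸    [quotient of powers; product of powers]

k⁶n¹⁸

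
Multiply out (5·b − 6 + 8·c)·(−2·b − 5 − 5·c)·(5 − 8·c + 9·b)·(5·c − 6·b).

311·b²·c + 1002·b³ − 1253·b²·c² + 1284·b³·c + 540·b⁴ + 2765·b·c − 1230·b² − 235·b·c² − 2080·b·c³ + 750·c − 900·b − 1450·c² − 600·c³ + 1600·c⁴

(5·b − 6 + 8·c)·(−2·b − 5 − 5·c)·(5 − 8·c + 9·b)·(5·c − 6·b)
= (−10·b² − 25·b − 25·b·c + 12·b + 30 + 30·c − 16·b·c − 40·c − 40·c²)·(5 − 8·c + 9·b)·(5·c − 6·b)    [distributive law]
= (−10·b² − 13·b − 41·b·c + 30 − 10·c − 40·c²)·(5 − 8·c + 9·b)·(5·c − 6·b)    [combine like terms]
= (−50·b² + 80·b²·c − 90·b³ − 65·b + 104·b·c − 117·b² − 205·b·c + 328·b·c² − 369·b²·c + 150 − 240·c + 270·b − 50·c + 80·c² − 90·b·c − 200·c² + 320·c³ − 360·b·c²)·(5·c − 6·b)    [distributive law]
= (−167·b² − 289·b²·c − 90·b³ + 205·b − 191·b·c − 32·b·c² + 150 − 290·c − 120·c² + 320·c³)·(5·c − 6·b)    [combine like terms]
= −835·b²·c + 1002·b³ − 1445·b²·c² + 1734·b³·c − 450·b³·c + 540·b⁴ + 1025·b·c − 1230·b² − 955·b·c² + 1146·b²·c − 160·b·c³ + 192·b²·c² + 750·c − 900·b − 1450·c² + 1740·b·c − 600·c³ + 720·b·c² + 1600·c⁴ − 1920·b·c³    [distributive law]
= 311·b²·c + 1002·b³ − 1253·b²·c² + 1284·b³·c + 540·b⁴ + 2765·b·c − 1230·b² − 235·b·c² − 2080·b·c³ + 750·c − 900·b − 1450·c² − 600·c³ + 1600·c⁴    [combine like terms]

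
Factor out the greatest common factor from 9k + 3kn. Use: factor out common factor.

9k + 3kn
= 3(3k + kn)    [factor out 3]
= 3k(3 + n)    [factor out k]

3k(3 + n)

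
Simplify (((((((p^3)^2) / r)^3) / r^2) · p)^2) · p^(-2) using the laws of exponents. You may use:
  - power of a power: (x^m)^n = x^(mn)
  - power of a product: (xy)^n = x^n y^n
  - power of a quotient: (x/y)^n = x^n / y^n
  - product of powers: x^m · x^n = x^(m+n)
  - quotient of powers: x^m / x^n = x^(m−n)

p^36r^(-10)

(((((((p^3)^2) / r)^3) / r^2) · p)^2) · p^(-2)
= (((((((p^3)^2) / r)^3) / r^2)^2) · (p^2)) · p^(-2)    [power of a product]
= (((((((p^3)^2) / r)^3)^2) / ((r^2)^2)) · (p^2)) · p^(-2)    [power of a quotient]
= ((((((p^3)^2) / r)^6) / ((r^2)^2)) · (p^2)) · p^(-2)    [power of a power]
= ((((((p^3)^2)^6) / (r^6)) / ((r^2)^2)) · (p^2)) · p^(-2)    [power of a quotient]
= (((((p^3)^12) / (r^6)) / ((r^2)^2)) · (p^2)) · p^(-2)    [power of a power]
= (((p^36 / (r^6)) / ((r^2)^2)) · (p^2)) · p^(-2)    [power of a power]
= (((p^36 / r^6) / r^4) · (p^2)) · p^(-2)    [power of a power]
= p^36r^(-10)    [quotient of powers; product of powers]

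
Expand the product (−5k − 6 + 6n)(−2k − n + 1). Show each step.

10k^2 − 7kn + 7k + 12n − 6 − 6n^2

(−5k − 6 + 6n)(−2k − n + 1)
= 10k^2 + 5kn − 5k + 12k + 6n − 6 − 12kn − 6n^2 + 6n    [distributive law]
= 10k^2 − 7kn + 7k + 12n − 6 − 6n^2    [combine like terms]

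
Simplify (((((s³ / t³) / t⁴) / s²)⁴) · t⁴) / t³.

(((((s³ / t³) / t⁴) / s²)⁴) · t⁴) / t³
= (((((s³ / t³) / t⁴)⁴) / ((s²)⁴)) · t⁴) / t³    [power of a quotient]
= (((((s³ / t³)⁴) / ((t⁴)⁴)) / ((s²)⁴)) · t⁴) / t³    [power of a quotient]
= ((((((s³)⁴) / ((t³)⁴)) / ((t⁴)⁴)) / ((s²)⁴)) · t⁴) / t³    [power of a quotient]
= ((((s¹² / ((t³)⁴)) / ((t⁴)⁴)) / ((s²)⁴)) · t⁴) / t³    [power of a power]
= ((((s¹² / t¹²) / ((t⁴)⁴)) / ((s²)⁴)) · t⁴) / t³    [power of a power]
= ((((s¹² / t¹²) / t¹⁶) / ((s²)⁴)) · t⁴) / t³    [power of a power]
= ((((s¹² / t¹²) / t¹⁶) / s⁸) · t⁴) / t³    [power of a power]
= s⁴t⁻²⁷    [quotient of powers; product of powers]

s⁴t⁻²⁷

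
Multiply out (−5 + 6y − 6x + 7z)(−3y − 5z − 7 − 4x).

−27y − 24z + 35 + 62x − 18y² − 51yz − 6xy + 2xz + 24x² − 35z²

(−5 + 6y − 6x + 7z)(−3y − 5z − 7 − 4x)
= 15y + 25z + 35 + 20x − 18y² − 30yz − 42y − 24xy + 18xy + 30xz + 42x + 24x² − 21yz − 35z² − 49z − 28xz    [distributive law]
= −27y − 24z + 35 + 62x − 18y² − 51yz − 6xy + 2xz + 24x² − 35z²    [combine like terms]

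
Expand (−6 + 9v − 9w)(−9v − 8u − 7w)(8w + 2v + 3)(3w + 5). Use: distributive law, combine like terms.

3060vw^2 + 3336vw − 3465v^2w − 675v^2 + 810v + 4680uw^2 + 3432uw − 2520uvw − 600uv + 720u + 4095w^3 + 3003w^2 + 630w − 1836v^2w^2 − 486v^3w − 810v^3 − 1296uvw^2 − 432uv^2w − 720uv^2 + 810vw^3 + 1728uw^3 + 1512w^4

(−6 + 9v − 9w)(−9v − 8u − 7w)(8w + 2v + 3)(3w + 5)
= (54v + 48u + 42w − 81v^2 − 72uv − 63vw + 81vw + 72uw + 63w^2)(8w + 2v + 3)(3w + 5)    [distributive law]
= (54v + 48u + 42w − 81v^2 − 72uv + 18vw + 72uw + 63w^2)(8w + 2v + 3)(3w + 5)    [combine like terms]
= (432vw + 108v^2 + 162v + 384uw + 96uv + 144u + 336w^2 + 84vw + 126w − 648v^2w − 162v^3 − 243v^2 − 576uvw − 144uv^2 − 216uv + 144vw^2 + 36v^2w + 54vw + 576uw^2 + 144uvw + 216uw + 504w^3 + 126vw^2 + 189w^2)(3w + 5)    [distributive law]
= (570vw − 135v^2 + 162v + 600uw − 120uv + 144u + 525w^2 + 126w − 612v^2w − 162v^3 − 432uvw − 144uv^2 + 270vw^2 + 576uw^2 + 504w^3)(3w + 5)    [combine like terms]
= 1710vw^2 + 2850vw − 405v^2w − 675v^2 + 486vw + 810v + 1800uw^2 + 3000uw − 360uvw − 600uv + 432uw + 720u + 1575w^3 + 2625w^2 + 378w^2 + 630w − 1836v^2w^2 − 3060v^2w − 486v^3w − 810v^3 − 1296uvw^2 − 2160uvw − 432uv^2w − 720uv^2 + 810vw^3 + 1350vw^2 + 1728uw^3 + 2880uw^2 + 1512w^4 + 2520w^3    [distributive law]
= 3060vw^2 + 3336vw − 3465v^2w − 675v^2 + 810v + 4680uw^2 + 3432uw − 2520uvw − 600uv + 720u + 4095w^3 + 3003w^2 + 630w − 1836v^2w^2 − 486v^3w − 810v^3 − 1296uvw^2 − 432uv^2w − 720uv^2 + 810vw^3 + 1728uw^3 + 1512w^4    [combine like terms]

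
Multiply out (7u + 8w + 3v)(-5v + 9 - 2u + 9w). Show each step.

-41uv + 63u - 14u² + 47uw - 13vw + 72w + 72w² - 15v² + 27v

(7u + 8w + 3v)(-5v + 9 - 2u + 9w)
= -35uv + 63u - 14u² + 63uw - 40vw + 72w - 16uw + 72w² - 15v² + 27v - 6uv + 27vw    [distributive law]
= -41uv + 63u - 14u² + 47uw - 13vw + 72w + 72w² - 15v² + 27v    [combine like terms]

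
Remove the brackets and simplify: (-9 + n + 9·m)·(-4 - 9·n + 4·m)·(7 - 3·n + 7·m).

(-9 + n + 9·m)·(-4 - 9·n + 4·m)·(7 - 3·n + 7·m)
= (36 + 81·n - 36·m - 4·n - 9·n^2 + 4·m·n - 36·m - 81·m·n + 36·m^2)·(7 - 3·n + 7·m)    [distributive law]
= (36 + 77·n - 72·m - 9·n^2 - 77·m·n + 36·m^2)·(7 - 3·n + 7·m)    [combine like terms]
= 252 - 108·n + 252·m + 539·n - 231·n^2 + 539·m·n - 504·m + 216·m·n - 504·m^2 - 63·n^2 + 27·n^3 - 63·m·n^2 - 539·m·n + 231·m·n^2 - 539·m^2·n + 252·m^2 - 108·m^2·n + 252·m^3    [distributive law]
= 252 + 431·n - 252·m - 294·n^2 + 216·m·n - 252·m^2 + 27·n^3 + 168·m·n^2 - 647·m^2·n + 252·m^3    [combine like terms]

252 + 431·n - 252·m - 294·n^2 + 216·m·n - 252·m^2 + 27·n^3 + 168·m·n^2 - 647·m^2·n + 252·m^3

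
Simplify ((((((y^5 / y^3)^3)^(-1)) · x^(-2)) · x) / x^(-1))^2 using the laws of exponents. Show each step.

y^(-12)

((((((y^5 / y^3)^3)^(-1)) · x^(-2)) · x) / x^(-1))^2
= ((((((y^5 / y^3)^3)^(-1)) · x^(-2)) · x)^2) / ((x^(-1))^2)    [power of a quotient]
= ((((((y^5 / y^3)^3)^(-1)) · x^(-2))^2) · (x^2)) / ((x^(-1))^2)    [power of a product]
= ((((((y^5 / y^3)^3)^(-1))^2) · ((x^(-2))^2)) · (x^2)) / ((x^(-1))^2)    [power of a product]
= (((((y^5 / y^3)^3)^(-2)) · ((x^(-2))^2)) · (x^2)) / ((x^(-1))^2)    [power of a power]
= ((((y^5 / y^3)^(-6)) · ((x^(-2))^2)) · (x^2)) / ((x^(-1))^2)    [power of a power]
= (((((y^5)^(-6)) / ((y^3)^(-6))) · ((x^(-2))^2)) · (x^2)) / ((x^(-1))^2)    [power of a quotient]
= (((y^(-30) / ((y^3)^(-6))) · ((x^(-2))^2)) · (x^2)) / ((x^(-1))^2)    [power of a power]
= (((y^(-30) / y^(-18)) · ((x^(-2))^2)) · (x^2)) / ((x^(-1))^2)    [power of a power]
= ((y^(-12) · ((x^(-2))^2)) · (x^2)) / ((x^(-1))^2)    [quotient of powers]
= ((y^(-12) · x^(-4)) · (x^2)) / ((x^(-1))^2)    [power of a power]
= ((y^(-12) · x^(-4)) · x^2) / x^(-2)    [power of a power]
= y^(-12)    [quotient of powers; product of powers]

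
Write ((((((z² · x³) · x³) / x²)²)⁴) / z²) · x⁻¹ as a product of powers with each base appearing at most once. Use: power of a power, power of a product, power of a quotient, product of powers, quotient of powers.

((((((z² · x³) · x³) / x²)²)⁴) / z²) · x⁻¹
= (((((z² · x³) · x³) / x²)⁸) / z²) · x⁻¹    [power of a power]
= (((((z² · x³) · x³)⁸) / ((x²)⁸)) / z²) · x⁻¹    [power of a quotient]
= (((((z² · x³)⁸) · ((x³)⁸)) / ((x²)⁸)) / z²) · x⁻¹    [power of a product]
= ((((((z²)⁸) · ((x³)⁸)) · ((x³)⁸)) / ((x²)⁸)) / z²) · x⁻¹    [power of a product]
= ((((z¹⁶ · ((x³)⁸)) · ((x³)⁸)) / ((x²)⁸)) / z²) · x⁻¹    [power of a power]
= ((((z¹⁶ · x²⁴) · ((x³)⁸)) / ((x²)⁸)) / z²) · x⁻¹    [power of a power]
= ((((z¹⁶ · x²⁴) · x²⁴) / ((x²)⁸)) / z²) · x⁻¹    [power of a power]
= ((((z¹⁶ · x²⁴) · x²⁴) / x¹⁶) / z²) · x⁻¹    [power of a power]
= x³¹z¹⁴    [quotient of powers; product of powers]

x³¹z¹⁴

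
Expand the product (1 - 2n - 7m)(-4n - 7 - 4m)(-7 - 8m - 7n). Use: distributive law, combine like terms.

-21n - 647mn - 126n^2 + 49 - 259m - 556m^2 - 316mn^2 - 56n^3 - 484m^2n - 224m^3

(1 - 2n - 7m)(-4n - 7 - 4m)(-7 - 8m - 7n)
= (-4n - 7 - 4m + 8n^2 + 14n + 8mn + 28mn + 49m + 28m^2)(-7 - 8m - 7n)    [distributive law]
= (10n - 7 + 45m + 8n^2 + 36mn + 28m^2)(-7 - 8m - 7n)    [combine like terms]
= -70n - 80mn - 70n^2 + 49 + 56m + 49n - 315m - 360m^2 - 315mn - 56n^2 - 64mn^2 - 56n^3 - 252mn - 288m^2n - 252mn^2 - 196m^2 - 224m^3 - 196m^2n    [distributive law]
= -21n - 647mn - 126n^2 + 49 - 259m - 556m^2 - 316mn^2 - 56n^3 - 484m^2n - 224m^3    [combine like terms]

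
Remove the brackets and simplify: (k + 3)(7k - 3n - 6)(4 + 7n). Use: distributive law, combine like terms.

28k² + 49k²n + 93kn - 21kn² + 60k - 162n - 63n² - 72

(k + 3)(7k - 3n - 6)(4 + 7n)
= (7k² - 3kn - 6k + 21k - 9n - 18)(4 + 7n)    [distributive law]
= (7k² - 3kn + 15k - 9n - 18)(4 + 7n)    [combine like terms]
= 28k² + 49k²n - 12kn - 21kn² + 60k + 105kn - 36n - 63n² - 72 - 126n    [distributive law]
= 28k² + 49k²n + 93kn - 21kn² + 60k - 162n - 63n² - 72    [combine like terms]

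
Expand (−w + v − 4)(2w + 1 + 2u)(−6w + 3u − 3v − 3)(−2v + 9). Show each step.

(−w + v − 4)(2w + 1 + 2u)(−6w + 3u − 3v − 3)(−2v + 9)
= (−2w^2 − w − 2uw + 2vw + v + 2uv − 8w − 4 − 8u)(−6w + 3u − 3v − 3)(−2v + 9)    [distributive law]
= (−2w^2 − 9w − 2uw + 2vw + v + 2uv − 4 − 8u)(−6w + 3u − 3v − 3)(−2v + 9)    [combine like terms]
= (12w^3 − 6uw^2 + 6vw^2 + 6w^2 + 54w^2 − 27uw + 27vw + 27w + 12uw^2 − 6u^2w + 6uvw + 6uw − 12vw^2 + 6uvw − 6v^2w − 6vw − 6vw + 3uv − 3v^2 − 3v − 12uvw + 6u^2v − 6uv^2 − 6uv + 24w − 12u + 12v + 12 + 48uw − 24u^2 + 24uv + 24u)(−2v + 9)    [distributive law]
= (12w^3 + 6uw^2 − 6vw^2 + 60w^2 + 27uw + 15vw + 51w − 6u^2w − 6v^2w + 21uv − 3v^2 + 9v + 6u^2v − 6uv^2 + 12u + 12 − 24u^2)(−2v + 9)    [combine like terms]
= −24vw^3 + 108w^3 − 12uvw^2 + 54uw^2 + 12v^2w^2 − 54vw^2 − 120vw^2 + 540w^2 − 54uvw + 243uw − 30v^2w + 135vw − 102vw + 459w + 12u^2vw − 54u^2w + 12v^3w − 54v^2w − 42uv^2 + 189uv + 6v^3 − 27v^2 − 18v^2 + 81v − 12u^2v^2 + 54u^2v + 12uv^3 − 54uv^2 − 24uv + 108u − 24v + 108 + 48u^2v − 216u^2    [distributive law]
= −24vw^3 + 108w^3 − 12uvw^2 + 54uw^2 + 12v^2w^2 − 174vw^2 + 540w^2 − 54uvw + 243uw − 84v^2w + 33vw + 459w + 12u^2vw − 54u^2w + 12v^3w − 96uv^2 + 165uv + 6v^3 − 45v^2 + 57v − 12u^2v^2 + 102u^2v + 12uv^3 + 108u + 108 − 216u^2    [combine like terms]

−24vw^3 + 108w^3 − 12uvw^2 + 54uw^2 + 12v^2w^2 − 174vw^2 + 540w^2 − 54uvw + 243uw − 84v^2w + 33vw + 459w + 12u^2vw − 54u^2w + 12v^3w − 96uv^2 + 165uv + 6v^3 − 45v^2 + 57v − 12u^2v^2 + 102u^2v + 12uv^3 + 108u + 108 − 216u^2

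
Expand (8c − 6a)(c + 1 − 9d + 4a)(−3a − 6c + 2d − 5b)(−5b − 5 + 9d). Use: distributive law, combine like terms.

900abc^2 + 900ac^2 − 1620ac^2d + 240bc^3 + 240c^3 − 432c^3d − 2600bc^2d − 2672c^2d + 4032c^2d^2 + 200b^2c^2 + 440bc^2 + 590abc − 60ac + 388acd + 240c^2 − 2240bcd − 80cd + 864cd^2 + 200b^2c + 200bc − 890abcd − 504acd^2 + 3960bcd^2 − 1296cd^3 − 1800b^2cd − 330a^2bc − 330a^2c + 594a^2cd + 650ab^2c − 690a^2b − 90a^2 + 1212a^2d + 1680abd + 60ad − 648ad^2 − 150ab^2 − 150ab + 2130a^2bd − 1890a^2d^2 − 2970abd^2 + 972ad^3 + 1350ab^2d − 360a^3b − 360a^3 + 648a^3d − 600a^2b^2

(8c − 6a)(c + 1 − 9d + 4a)(−3a − 6c + 2d − 5b)(−5b − 5 + 9d)
= (8c^2 + 8c − 72cd + 32ac − 6ac − 6a + 54ad − 24a^2)(−3a − 6c + 2d − 5b)(−5b − 5 + 9d)    [distributive law]
= (8c^2 + 8c − 72cd + 26ac − 6a + 54ad − 24a^2)(−3a − 6c + 2d − 5b)(−5b − 5 + 9d)    [combine like terms]
= (−24ac^2 − 48c^3 + 16c^2d − 40bc^2 − 24ac − 48c^2 + 16cd − 40bc + 216acd + 432c^2d − 144cd^2 + 360bcd − 78a^2c − 156ac^2 + 52acd − 130abc + 18a^2 + 36ac − 12ad + 30ab − 162a^2d − 324acd + 108ad^2 − 270abd + 72a^3 + 144a^2c − 48a^2d + 120a^2b)(−5b − 5 + 9d)    [distributive law]
= (−180ac^2 − 48c^3 + 448c^2d − 40bc^2 + 12ac − 48c^2 + 16cd − 40bc − 56acd − 144cd^2 + 360bcd + 66a^2c − 130abc + 18a^2 − 12ad + 30ab − 210a^2d + 108ad^2 − 270abd + 72a^3 + 120a^2b)(−5b − 5 + 9d)    [combine like terms]
= 900abc^2 + 900ac^2 − 1620ac^2d + 240bc^3 + 240c^3 − 432c^3d − 2240bc^2d − 2240c^2d + 4032c^2d^2 + 200b^2c^2 + 200bc^2 − 360bc^2d − 60abc − 60ac + 108acd + 240bc^2 + 240c^2 − 432c^2d − 80bcd − 80cd + 144cd^2 + 200b^2c + 200bc − 360bcd + 280abcd + 280acd − 504acd^2 + 720bcd^2 + 720cd^2 − 1296cd^3 − 1800b^2cd − 1800bcd + 3240bcd^2 − 330a^2bc − 330a^2c + 594a^2cd + 650ab^2c + 650abc − 1170abcd − 90a^2b − 90a^2 + 162a^2d + 60abd + 60ad − 108ad^2 − 150ab^2 − 150ab + 270abd + 1050a^2bd + 1050a^2d − 1890a^2d^2 − 540abd^2 − 540ad^2 + 972ad^3 + 1350ab^2d + 1350abd − 2430abd^2 − 360a^3b − 360a^3 + 648a^3d − 600a^2b^2 − 600a^2b + 1080a^2bd    [distributive law]
= 900abc^2 + 900ac^2 − 1620ac^2d + 240bc^3 + 240c^3 − 432c^3d − 2600bc^2d − 2672c^2d + 4032c^2d^2 + 200b^2c^2 + 440bc^2 + 590abc − 60ac + 388acd + 240c^2 − 2240bcd − 80cd + 864cd^2 + 200b^2c + 200bc − 890abcd − 504acd^2 + 3960bcd^2 − 1296cd^3 − 1800b^2cd − 330a^2bc − 330a^2c + 594a^2cd + 650ab^2c − 690a^2b − 90a^2 + 1212a^2d + 1680abd + 60ad − 648ad^2 − 150ab^2 − 150ab + 2130a^2bd − 1890a^2d^2 − 2970abd^2 + 972ad^3 + 1350ab^2d − 360a^3b − 360a^3 + 648a^3d − 600a^2b^2    [combine like terms]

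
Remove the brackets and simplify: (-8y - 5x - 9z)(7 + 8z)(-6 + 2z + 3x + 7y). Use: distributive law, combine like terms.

336y - 169yz - 413xy - 392y^2 - 632yz^2 - 472xyz - 448y^2z + 210x - 19xz - 105x^2 - 296xz^2 - 120x^2z + 378z + 306z^2 - 144z^3

(-8y - 5x - 9z)(7 + 8z)(-6 + 2z + 3x + 7y)
= (-56y - 64yz - 35x - 40xz - 63z - 72z^2)(-6 + 2z + 3x + 7y)    [distributive law]
= 336y - 112yz - 168xy - 392y^2 + 384yz - 128yz^2 - 192xyz - 448y^2z + 210x - 70xz - 105x^2 - 245xy + 240xz - 80xz^2 - 120x^2z - 280xyz + 378z - 126z^2 - 189xz - 441yz + 432z^2 - 144z^3 - 216xz^2 - 504yz^2    [distributive law]
= 336y - 169yz - 413xy - 392y^2 - 632yz^2 - 472xyz - 448y^2z + 210x - 19xz - 105x^2 - 296xz^2 - 120x^2z + 378z + 306z^2 - 144z^3    [combine like terms]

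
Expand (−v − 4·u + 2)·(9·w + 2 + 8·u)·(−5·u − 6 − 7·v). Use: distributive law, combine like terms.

(−v − 4·u + 2)·(9·w + 2 + 8·u)·(−5·u − 6 − 7·v)
= (−9·v·w − 2·v − 8·u·v − 36·u·w − 8·u − 32·u^2 + 18·w + 4 + 16·u)·(−5·u − 6 − 7·v)    [distributive law]
= (−9·v·w − 2·v − 8·u·v − 36·u·w + 8·u − 32·u^2 + 18·w + 4)·(−5·u − 6 − 7·v)    [combine like terms]
= 45·u·v·w + 54·v·w + 63·v^2·w + 10·u·v + 12·v + 14·v^2 + 40·u^2·v + 48·u·v + 56·u·v^2 + 180·u^2·w + 216·u·w + 252·u·v·w − 40·u^2 − 48·u − 56·u·v + 160·u^3 + 192·u^2 + 224·u^2·v − 90·u·w − 108·w − 126·v·w − 20·u − 24 − 28·v    [distributive law]
= 297·u·v·w − 72·v·w + 63·v^2·w + 2·u·v − 16·v + 14·v^2 + 264·u^2·v + 56·u·v^2 + 180·u^2·w + 126·u·w + 152·u^2 − 68·u + 160·u^3 − 108·w − 24    [combine like terms]

297·u·v·w − 72·v·w + 63·v^2·w + 2·u·v − 16·v + 14·v^2 + 264·u^2·v + 56·u·v^2 + 180·u^2·w + 126·u·w + 152·u^2 − 68·u + 160·u^3 − 108·w − 24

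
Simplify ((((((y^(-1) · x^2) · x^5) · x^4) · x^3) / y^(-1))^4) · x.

x^57

((((((y^(-1) · x^2) · x^5) · x^4) · x^3) / y^(-1))^4) · x
= ((((((y^(-1) · x^2) · x^5) · x^4) · x^3)^4) / ((y^(-1))^4)) · x    [power of a quotient]
= ((((((y^(-1) · x^2) · x^5) · x^4)^4) · ((x^3)^4)) / ((y^(-1))^4)) · x    [power of a product]
= ((((((y^(-1) · x^2) · x^5)^4) · ((x^4)^4)) · ((x^3)^4)) / ((y^(-1))^4)) · x    [power of a product]
= ((((((y^(-1) · x^2)^4) · ((x^5)^4)) · ((x^4)^4)) · ((x^3)^4)) / ((y^(-1))^4)) · x    [power of a product]
= (((((((y^(-1))^4) · ((x^2)^4)) · ((x^5)^4)) · ((x^4)^4)) · ((x^3)^4)) / ((y^(-1))^4)) · x    [power of a product]
= (((((y^(-4) · ((x^2)^4)) · ((x^5)^4)) · ((x^4)^4)) · ((x^3)^4)) / ((y^(-1))^4)) · x    [power of a power]
= (((((y^(-4) · x^8) · ((x^5)^4)) · ((x^4)^4)) · ((x^3)^4)) / ((y^(-1))^4)) · x    [power of a power]
= (((((y^(-4) · x^8) · x^20) · ((x^4)^4)) · ((x^3)^4)) / ((y^(-1))^4)) · x    [power of a power]
= (((((y^(-4) · x^8) · x^20) · x^16) · ((x^3)^4)) / ((y^(-1))^4)) · x    [power of a power]
= (((((y^(-4) · x^8) · x^20) · x^16) · x^12) / ((y^(-1))^4)) · x    [power of a power]
= (((((y^(-4) · x^8) · x^20) · x^16) · x^12) / y^(-4)) · x    [power of a power]
= x^57    [quotient of powers; product of powers]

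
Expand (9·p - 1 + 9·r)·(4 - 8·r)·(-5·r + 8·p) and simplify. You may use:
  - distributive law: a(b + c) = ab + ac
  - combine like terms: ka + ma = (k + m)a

172·p·r + 288·p² - 216·p·r² - 576·p²·r + 20·r - 32·p - 220·r² + 360·r³

(9·p - 1 + 9·r)·(4 - 8·r)·(-5·r + 8·p)
= (36·p - 72·p·r - 4 + 8·r + 36·r - 72·r²)·(-5·r + 8·p)    [distributive law]
= (36·p - 72·p·r - 4 + 44·r - 72·r²)·(-5·r + 8·p)    [combine like terms]
= -180·p·r + 288·p² + 360·p·r² - 576·p²·r + 20·r - 32·p - 220·r² + 352·p·r + 360·r³ - 576·p·r²    [distributive law]
= 172·p·r + 288·p² - 216·p·r² - 576·p²·r + 20·r - 32·p - 220·r² + 360·r³    [combine like terms]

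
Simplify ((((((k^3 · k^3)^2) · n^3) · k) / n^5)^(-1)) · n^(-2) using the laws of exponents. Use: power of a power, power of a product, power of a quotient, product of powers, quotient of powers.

k^(-13)

((((((k^3 · k^3)^2) · n^3) · k) / n^5)^(-1)) · n^(-2)
= ((((((k^3 · k^3)^2) · n^3) · k)^(-1)) / ((n^5)^(-1))) · n^(-2)    [power of a quotient]
= ((((((k^3 · k^3)^2) · n^3)^(-1)) · (k^(-1))) / ((n^5)^(-1))) · n^(-2)    [power of a product]
= ((((((k^3 · k^3)^2)^(-1)) · ((n^3)^(-1))) · (k^(-1))) / ((n^5)^(-1))) · n^(-2)    [power of a product]
= (((((k^3 · k^3)^(-2)) · ((n^3)^(-1))) · (k^(-1))) / ((n^5)^(-1))) · n^(-2)    [power of a power]
= ((((((k^3)^(-2)) · ((k^3)^(-2))) · ((n^3)^(-1))) · (k^(-1))) / ((n^5)^(-1))) · n^(-2)    [power of a product]
= ((((k^(-6) · ((k^3)^(-2))) · ((n^3)^(-1))) · (k^(-1))) / ((n^5)^(-1))) · n^(-2)    [power of a power]
= ((((k^(-6) · k^(-6)) · ((n^3)^(-1))) · (k^(-1))) / ((n^5)^(-1))) · n^(-2)    [power of a power]
= (((k^(-12) · ((n^3)^(-1))) · (k^(-1))) / ((n^5)^(-1))) · n^(-2)    [product of powers]
= (((k^(-12) · n^(-3)) · (k^(-1))) / ((n^5)^(-1))) · n^(-2)    [power of a power]
= (((k^(-12) · n^(-3)) · k^(-1)) / n^(-5)) · n^(-2)    [power of a power]
= k^(-13)    [quotient of powers; product of powers]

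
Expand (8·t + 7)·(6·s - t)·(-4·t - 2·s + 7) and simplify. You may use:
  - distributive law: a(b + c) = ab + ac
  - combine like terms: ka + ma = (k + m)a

(8·t + 7)·(6·s - t)·(-4·t - 2·s + 7)
= (48·s·t - 8·t^2 + 42·s - 7·t)·(-4·t - 2·s + 7)    [distributive law]
= -192·s·t^2 - 96·s^2·t + 336·s·t + 32·t^3 + 16·s·t^2 - 56·t^2 - 168·s·t - 84·s^2 + 294·s + 28·t^2 + 14·s·t - 49·t    [distributive law]
= -176·s·t^2 - 96·s^2·t + 182·s·t + 32·t^3 - 28·t^2 - 84·s^2 + 294·s - 49·t    [combine like terms]

-176·s·t^2 - 96·s^2·t + 182·s·t + 32·t^3 - 28·t^2 - 84·s^2 + 294·s - 49·t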